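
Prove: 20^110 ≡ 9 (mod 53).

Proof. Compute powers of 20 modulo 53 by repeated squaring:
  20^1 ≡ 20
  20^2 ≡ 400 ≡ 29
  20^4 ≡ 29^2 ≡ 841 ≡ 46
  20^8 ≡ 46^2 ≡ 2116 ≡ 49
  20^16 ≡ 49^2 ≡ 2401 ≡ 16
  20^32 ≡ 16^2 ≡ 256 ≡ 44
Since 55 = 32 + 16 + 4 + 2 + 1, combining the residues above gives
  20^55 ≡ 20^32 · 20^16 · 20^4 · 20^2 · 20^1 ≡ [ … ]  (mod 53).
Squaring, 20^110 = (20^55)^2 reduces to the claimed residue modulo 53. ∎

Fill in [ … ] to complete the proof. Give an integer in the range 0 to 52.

50

Multiply the listed residues: 44 · 16 · 46 · 29 · 20 = 704 → 32384 → 939136 → 18782720.
Reducing modulo 53: 18782720 = 354390·53 + 50, so 20^55 ≡ 50.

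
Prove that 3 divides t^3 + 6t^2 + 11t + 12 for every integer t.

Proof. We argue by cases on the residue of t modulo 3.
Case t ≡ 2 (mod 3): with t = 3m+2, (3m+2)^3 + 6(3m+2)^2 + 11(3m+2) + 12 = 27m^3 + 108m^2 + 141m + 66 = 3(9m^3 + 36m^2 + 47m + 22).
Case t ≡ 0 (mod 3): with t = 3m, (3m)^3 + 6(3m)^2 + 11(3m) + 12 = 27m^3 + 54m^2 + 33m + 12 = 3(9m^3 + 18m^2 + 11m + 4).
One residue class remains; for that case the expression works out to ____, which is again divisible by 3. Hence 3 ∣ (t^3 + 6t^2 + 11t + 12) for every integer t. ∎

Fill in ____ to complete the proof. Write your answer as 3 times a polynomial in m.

3(9m^3 + 27m^2 + 26m + 10)

Only t ≡ 1 (mod 3) is unaccounted for. Put t = 3m+1:
(3m+1)^3 + 6(3m+1)^2 + 11(3m+1) + 12 expands to 27m^3 + 81m^2 + 78m + 30,
and factoring out 3 leaves 3(9m^3 + 27m^2 + 26m + 10).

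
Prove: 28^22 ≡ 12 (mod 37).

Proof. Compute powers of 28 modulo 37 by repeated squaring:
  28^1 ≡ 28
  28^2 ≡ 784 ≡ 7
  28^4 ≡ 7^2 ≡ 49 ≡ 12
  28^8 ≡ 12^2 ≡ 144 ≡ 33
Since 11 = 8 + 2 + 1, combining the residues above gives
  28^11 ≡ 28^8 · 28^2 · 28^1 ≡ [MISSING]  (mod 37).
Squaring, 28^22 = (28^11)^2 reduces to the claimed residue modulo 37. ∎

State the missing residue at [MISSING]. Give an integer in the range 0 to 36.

28^8 · 28^2 · 28^1 ≡ 33 · 7 · 28 = 6468.
6468 mod 37 = 30, so 28^11 ≡ 30 (mod 37).

30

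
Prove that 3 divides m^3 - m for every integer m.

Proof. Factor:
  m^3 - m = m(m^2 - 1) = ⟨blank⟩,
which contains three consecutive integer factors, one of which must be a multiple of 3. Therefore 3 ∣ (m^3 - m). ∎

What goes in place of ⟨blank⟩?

m(m^2 - 1) = m(m - 1)(m + 1) = (m - 1)m(m + 1).
These three factors are consecutive integers, so their product is divisible by 3.

(m - 1)m(m + 1)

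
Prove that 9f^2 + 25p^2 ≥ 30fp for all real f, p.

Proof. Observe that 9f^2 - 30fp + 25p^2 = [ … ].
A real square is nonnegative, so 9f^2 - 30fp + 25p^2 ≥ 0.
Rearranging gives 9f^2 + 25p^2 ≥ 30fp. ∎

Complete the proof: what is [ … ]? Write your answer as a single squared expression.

(3f - 5p)^2

The leading and trailing coefficients are 3^2 and 5^2, and 30 = 2·3·5, so the trinomial is (3f - 5p)^2.
Hence 9f^2 - 30fp + 25p^2 ≥ 0.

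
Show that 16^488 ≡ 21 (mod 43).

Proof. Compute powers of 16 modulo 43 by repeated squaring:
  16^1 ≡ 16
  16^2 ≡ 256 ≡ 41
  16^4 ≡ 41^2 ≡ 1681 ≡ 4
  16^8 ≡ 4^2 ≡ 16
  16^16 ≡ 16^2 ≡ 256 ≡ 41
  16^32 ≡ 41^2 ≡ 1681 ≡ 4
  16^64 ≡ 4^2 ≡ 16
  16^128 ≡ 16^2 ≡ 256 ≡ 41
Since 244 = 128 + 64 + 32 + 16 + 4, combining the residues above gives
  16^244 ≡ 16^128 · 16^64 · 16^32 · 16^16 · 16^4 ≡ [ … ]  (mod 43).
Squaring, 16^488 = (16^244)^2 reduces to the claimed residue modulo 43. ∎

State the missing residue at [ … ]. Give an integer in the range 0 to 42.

Multiply the listed residues: 41 · 16 · 4 · 41 · 4 = 656 → 2624 → 107584 → 430336.
Reducing modulo 43: 430336 = 10007·43 + 35, so 16^244 ≡ 35.

35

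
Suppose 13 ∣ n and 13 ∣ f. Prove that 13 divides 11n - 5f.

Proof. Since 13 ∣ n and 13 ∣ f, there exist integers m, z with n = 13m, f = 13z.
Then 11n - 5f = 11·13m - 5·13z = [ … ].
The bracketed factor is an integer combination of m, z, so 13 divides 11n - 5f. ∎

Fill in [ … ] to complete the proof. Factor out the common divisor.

Each term has a factor of 13: 11·13m - 5·13z = 13·(11m - 5z).
Since 11m - 5z is an integer, 13 ∣ (11n - 5f).

13(11m - 5z)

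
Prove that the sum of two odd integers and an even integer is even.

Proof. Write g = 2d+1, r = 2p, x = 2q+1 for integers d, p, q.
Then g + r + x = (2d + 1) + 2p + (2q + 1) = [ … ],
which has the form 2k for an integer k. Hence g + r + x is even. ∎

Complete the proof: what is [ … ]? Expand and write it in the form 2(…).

2(d + p + q + 1)

Expanding: (2d + 1) + 2p + (2q + 1) = 2d + 2p + 2q + 2.
Every term is even; pulling out the factor of 2 gives 2(d + p + q + 1).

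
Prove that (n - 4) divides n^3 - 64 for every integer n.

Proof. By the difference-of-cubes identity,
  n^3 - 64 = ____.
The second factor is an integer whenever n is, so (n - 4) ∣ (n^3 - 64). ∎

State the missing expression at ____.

Polynomial division of n^3 - 64 by n - 4 leaves remainder 0 and quotient n^2 + 4n + 16.
Hence n^3 - 64 = (n - 4)(n^2 + 4n + 16).

(n - 4)(n^2 + 4n + 16)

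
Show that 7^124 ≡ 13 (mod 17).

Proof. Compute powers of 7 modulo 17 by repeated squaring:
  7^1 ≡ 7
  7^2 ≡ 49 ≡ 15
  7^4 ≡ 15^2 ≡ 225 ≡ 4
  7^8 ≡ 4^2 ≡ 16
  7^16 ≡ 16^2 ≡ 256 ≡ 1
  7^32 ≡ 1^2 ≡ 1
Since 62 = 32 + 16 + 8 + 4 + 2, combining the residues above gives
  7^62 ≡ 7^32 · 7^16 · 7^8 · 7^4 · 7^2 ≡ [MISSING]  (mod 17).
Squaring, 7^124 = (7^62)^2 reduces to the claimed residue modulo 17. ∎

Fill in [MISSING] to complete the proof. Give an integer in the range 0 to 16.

8

7^32 · 7^16 · 7^8 · 7^4 · 7^2 ≡ 1 · 1 · 16 · 4 · 15 = 960.
960 mod 17 = 8, so 7^62 ≡ 8 (mod 17).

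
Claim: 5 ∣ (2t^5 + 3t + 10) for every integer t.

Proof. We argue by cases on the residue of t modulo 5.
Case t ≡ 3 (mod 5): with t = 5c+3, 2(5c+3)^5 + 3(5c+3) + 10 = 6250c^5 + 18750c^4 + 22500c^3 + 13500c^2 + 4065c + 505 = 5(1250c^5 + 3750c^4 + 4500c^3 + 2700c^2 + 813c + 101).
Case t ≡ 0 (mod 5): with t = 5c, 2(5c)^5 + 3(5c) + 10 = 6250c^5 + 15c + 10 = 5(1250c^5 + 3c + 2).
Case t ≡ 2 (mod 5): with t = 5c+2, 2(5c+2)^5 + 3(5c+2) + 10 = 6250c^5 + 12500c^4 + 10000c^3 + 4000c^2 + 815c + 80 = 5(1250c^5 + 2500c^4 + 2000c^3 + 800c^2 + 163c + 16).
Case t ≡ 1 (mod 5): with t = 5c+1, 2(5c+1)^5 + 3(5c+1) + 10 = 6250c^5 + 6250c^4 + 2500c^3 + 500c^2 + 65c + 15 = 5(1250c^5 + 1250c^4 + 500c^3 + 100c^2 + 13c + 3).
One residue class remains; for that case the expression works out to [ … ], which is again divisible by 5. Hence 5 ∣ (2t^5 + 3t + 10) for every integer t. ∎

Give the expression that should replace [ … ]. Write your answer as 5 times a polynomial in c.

5(1250c^5 + 5000c^4 + 8000c^3 + 6400c^2 + 2563c + 414)

Only t ≡ 4 (mod 5) is unaccounted for. Put t = 5c+4:
2(5c+4)^5 + 3(5c+4) + 10 expands to 6250c^5 + 25000c^4 + 40000c^3 + 32000c^2 + 12815c + 2070,
and factoring out 5 leaves 5(1250c^5 + 5000c^4 + 8000c^3 + 6400c^2 + 2563c + 414).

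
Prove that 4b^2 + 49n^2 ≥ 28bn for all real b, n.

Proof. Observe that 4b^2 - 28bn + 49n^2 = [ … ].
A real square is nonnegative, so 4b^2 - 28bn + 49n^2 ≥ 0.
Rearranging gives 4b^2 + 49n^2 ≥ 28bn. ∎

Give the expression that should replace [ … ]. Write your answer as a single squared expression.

4b^2 - 28bn + 49n^2 is a perfect-square trinomial: the outer terms are (2b)^2 and (7n)^2, and the cross term is -2·2b·7n.
So 4b^2 - 28bn + 49n^2 = (2b - 7n)^2 ≥ 0.

(2b - 7n)^2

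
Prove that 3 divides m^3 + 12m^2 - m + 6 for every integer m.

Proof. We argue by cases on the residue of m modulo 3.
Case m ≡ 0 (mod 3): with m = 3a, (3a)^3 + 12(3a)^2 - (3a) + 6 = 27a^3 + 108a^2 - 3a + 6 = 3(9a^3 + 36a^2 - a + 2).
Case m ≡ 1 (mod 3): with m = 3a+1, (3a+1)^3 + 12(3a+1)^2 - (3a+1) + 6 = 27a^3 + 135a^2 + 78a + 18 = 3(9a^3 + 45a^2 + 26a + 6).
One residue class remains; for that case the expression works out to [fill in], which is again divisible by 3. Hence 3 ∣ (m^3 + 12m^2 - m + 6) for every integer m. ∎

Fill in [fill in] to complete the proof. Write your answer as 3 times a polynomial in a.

Only m ≡ 2 (mod 3) is unaccounted for. Put m = 3a+2:
(3a+2)^3 + 12(3a+2)^2 - (3a+2) + 6 expands to 27a^3 + 162a^2 + 177a + 60,
and factoring out 3 leaves 3(9a^3 + 54a^2 + 59a + 20).

3(9a^3 + 54a^2 + 59a + 20)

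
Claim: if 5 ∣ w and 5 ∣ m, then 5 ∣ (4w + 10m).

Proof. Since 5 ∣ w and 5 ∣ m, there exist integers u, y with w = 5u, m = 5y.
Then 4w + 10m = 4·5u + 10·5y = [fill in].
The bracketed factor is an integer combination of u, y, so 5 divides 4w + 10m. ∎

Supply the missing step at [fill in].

Pull the common 5 out of every term: 4·5u + 10·5y = 5(4u + 10y).
4u + 10y is an integer, which exhibits the divisibility.

5(4u + 10y)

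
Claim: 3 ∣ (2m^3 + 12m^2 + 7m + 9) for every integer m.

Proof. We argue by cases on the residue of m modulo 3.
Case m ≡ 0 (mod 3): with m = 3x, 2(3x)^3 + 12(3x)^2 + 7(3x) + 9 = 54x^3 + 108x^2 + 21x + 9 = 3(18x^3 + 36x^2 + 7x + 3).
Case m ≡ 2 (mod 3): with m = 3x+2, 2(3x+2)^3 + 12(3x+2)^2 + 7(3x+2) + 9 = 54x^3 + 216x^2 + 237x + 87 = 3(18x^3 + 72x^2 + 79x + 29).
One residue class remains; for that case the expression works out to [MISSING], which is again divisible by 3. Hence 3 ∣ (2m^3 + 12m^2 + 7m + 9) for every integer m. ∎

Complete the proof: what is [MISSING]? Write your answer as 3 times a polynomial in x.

The residues treated are {0, 2}, so the missing case is m ≡ 1 (mod 3); write m = 3x+1.
Then 2(3x+1)^3 + 12(3x+1)^2 + 7(3x+1) + 9 = 54x^3 + 162x^2 + 111x + 30 = 3(18x^3 + 54x^2 + 37x + 10).

3(18x^3 + 54x^2 + 37x + 10)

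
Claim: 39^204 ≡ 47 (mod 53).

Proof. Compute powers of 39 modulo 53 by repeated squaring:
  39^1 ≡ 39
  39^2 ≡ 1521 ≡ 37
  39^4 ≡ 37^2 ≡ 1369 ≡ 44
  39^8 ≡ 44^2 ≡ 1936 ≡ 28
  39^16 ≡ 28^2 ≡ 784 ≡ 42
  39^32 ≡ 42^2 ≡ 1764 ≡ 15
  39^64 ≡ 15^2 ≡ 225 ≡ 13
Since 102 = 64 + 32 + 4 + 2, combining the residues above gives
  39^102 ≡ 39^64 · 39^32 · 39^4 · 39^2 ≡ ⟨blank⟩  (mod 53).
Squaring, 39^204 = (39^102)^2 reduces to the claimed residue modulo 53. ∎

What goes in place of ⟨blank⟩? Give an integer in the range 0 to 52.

Multiply the listed residues: 13 · 15 · 44 · 37 = 195 → 8580 → 317460.
Reducing modulo 53: 317460 = 5989·53 + 43, so 39^102 ≡ 43.

43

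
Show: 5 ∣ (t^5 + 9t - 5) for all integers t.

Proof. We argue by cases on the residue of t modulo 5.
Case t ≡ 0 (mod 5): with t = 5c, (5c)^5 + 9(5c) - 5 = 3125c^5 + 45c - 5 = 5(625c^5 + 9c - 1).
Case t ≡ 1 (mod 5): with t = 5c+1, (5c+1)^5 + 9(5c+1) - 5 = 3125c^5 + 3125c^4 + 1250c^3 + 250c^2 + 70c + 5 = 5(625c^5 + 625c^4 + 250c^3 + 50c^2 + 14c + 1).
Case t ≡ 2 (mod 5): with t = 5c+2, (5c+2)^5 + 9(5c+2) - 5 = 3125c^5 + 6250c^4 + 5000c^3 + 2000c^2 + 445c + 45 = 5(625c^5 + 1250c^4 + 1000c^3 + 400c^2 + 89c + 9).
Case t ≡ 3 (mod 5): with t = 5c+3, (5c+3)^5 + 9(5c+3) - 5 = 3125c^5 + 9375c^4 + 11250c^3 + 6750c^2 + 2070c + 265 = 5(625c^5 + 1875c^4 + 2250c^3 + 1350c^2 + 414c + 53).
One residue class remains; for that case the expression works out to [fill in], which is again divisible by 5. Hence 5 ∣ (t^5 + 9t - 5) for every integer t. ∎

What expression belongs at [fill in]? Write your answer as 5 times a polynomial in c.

Only t ≡ 4 (mod 5) is unaccounted for. Put t = 5c+4:
(5c+4)^5 + 9(5c+4) - 5 expands to 3125c^5 + 12500c^4 + 20000c^3 + 16000c^2 + 6445c + 1055,
and factoring out 5 leaves 5(625c^5 + 2500c^4 + 4000c^3 + 3200c^2 + 1289c + 211).

5(625c^5 + 2500c^4 + 4000c^3 + 3200c^2 + 1289c + 211)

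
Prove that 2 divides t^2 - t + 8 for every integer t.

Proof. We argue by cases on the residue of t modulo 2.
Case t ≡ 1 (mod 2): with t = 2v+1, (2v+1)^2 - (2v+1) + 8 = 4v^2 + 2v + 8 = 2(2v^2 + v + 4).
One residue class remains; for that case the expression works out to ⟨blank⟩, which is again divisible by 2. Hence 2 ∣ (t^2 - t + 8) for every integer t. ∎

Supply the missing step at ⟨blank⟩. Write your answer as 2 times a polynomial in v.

2(2v^2 - v + 4)

Only t ≡ 0 (mod 2) is unaccounted for. Put t = 2v:
(2v)^2 - (2v) + 8 expands to 4v^2 - 2v + 8,
and factoring out 2 leaves 2(2v^2 - v + 4).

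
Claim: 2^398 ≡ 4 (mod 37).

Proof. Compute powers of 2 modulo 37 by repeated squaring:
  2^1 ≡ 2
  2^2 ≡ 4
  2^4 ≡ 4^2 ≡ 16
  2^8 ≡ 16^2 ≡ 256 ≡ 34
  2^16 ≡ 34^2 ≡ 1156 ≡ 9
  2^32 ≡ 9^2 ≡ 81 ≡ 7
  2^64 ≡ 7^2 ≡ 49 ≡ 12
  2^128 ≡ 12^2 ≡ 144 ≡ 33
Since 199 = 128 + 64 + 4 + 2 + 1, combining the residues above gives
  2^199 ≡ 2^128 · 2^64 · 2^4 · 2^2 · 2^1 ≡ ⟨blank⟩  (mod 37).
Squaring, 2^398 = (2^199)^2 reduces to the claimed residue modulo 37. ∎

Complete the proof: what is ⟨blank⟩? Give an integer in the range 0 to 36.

2^128 · 2^64 · 2^4 · 2^2 · 2^1 ≡ 33 · 12 · 16 · 4 · 2 = 50688.
50688 mod 37 = 35, so 2^199 ≡ 35 (mod 37).

35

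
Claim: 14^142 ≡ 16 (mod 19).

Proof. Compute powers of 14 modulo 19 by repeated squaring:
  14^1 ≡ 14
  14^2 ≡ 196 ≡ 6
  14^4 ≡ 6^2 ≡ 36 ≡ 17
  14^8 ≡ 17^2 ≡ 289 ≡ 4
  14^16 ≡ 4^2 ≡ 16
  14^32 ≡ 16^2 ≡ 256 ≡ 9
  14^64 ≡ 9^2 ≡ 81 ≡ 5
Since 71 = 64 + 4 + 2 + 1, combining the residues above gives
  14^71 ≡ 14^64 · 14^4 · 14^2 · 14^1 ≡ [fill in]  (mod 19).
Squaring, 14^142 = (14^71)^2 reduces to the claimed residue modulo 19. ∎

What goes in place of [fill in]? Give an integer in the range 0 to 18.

15

Multiply the listed residues: 5 · 17 · 6 · 14 = 85 → 510 → 7140.
Reducing modulo 19: 7140 = 375·19 + 15, so 14^71 ≡ 15.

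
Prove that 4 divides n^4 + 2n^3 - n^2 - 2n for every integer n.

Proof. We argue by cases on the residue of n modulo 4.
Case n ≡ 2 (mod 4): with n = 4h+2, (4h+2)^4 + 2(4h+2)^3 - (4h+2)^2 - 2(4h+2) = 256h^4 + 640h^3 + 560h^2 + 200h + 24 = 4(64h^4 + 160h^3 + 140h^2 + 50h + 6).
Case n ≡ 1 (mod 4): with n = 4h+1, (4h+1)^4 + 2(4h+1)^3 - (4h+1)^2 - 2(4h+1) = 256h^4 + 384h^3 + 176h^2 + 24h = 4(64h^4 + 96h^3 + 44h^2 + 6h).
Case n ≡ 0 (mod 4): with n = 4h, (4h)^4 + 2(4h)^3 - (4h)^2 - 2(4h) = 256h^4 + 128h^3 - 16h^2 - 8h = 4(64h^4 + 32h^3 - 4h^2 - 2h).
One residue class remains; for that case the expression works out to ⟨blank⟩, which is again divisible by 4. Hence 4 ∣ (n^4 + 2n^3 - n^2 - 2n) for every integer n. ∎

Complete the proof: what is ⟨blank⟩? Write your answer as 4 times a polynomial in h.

4(64h^4 + 224h^3 + 284h^2 + 154h + 30)

Only n ≡ 3 (mod 4) is unaccounted for. Put n = 4h+3:
(4h+3)^4 + 2(4h+3)^3 - (4h+3)^2 - 2(4h+3) expands to 256h^4 + 896h^3 + 1136h^2 + 616h + 120,
and factoring out 4 leaves 4(64h^4 + 224h^3 + 284h^2 + 154h + 30).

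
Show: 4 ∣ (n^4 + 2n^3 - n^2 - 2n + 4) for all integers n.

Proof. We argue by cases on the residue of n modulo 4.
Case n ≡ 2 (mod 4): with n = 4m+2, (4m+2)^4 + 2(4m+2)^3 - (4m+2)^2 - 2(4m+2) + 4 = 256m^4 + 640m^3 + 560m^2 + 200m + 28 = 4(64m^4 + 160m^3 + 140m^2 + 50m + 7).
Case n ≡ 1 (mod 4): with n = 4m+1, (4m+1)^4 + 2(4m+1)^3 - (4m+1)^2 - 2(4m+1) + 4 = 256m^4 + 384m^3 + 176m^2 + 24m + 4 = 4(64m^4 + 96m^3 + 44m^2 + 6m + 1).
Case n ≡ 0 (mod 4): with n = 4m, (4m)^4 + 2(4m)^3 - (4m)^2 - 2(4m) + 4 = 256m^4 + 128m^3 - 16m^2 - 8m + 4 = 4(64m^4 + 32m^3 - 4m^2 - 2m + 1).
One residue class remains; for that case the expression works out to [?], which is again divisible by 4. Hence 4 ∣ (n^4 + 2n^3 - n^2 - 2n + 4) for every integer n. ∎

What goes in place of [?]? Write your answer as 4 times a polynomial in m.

The residues treated are {2, 1, 0}, so the missing case is n ≡ 3 (mod 4); write n = 4m+3.
Then (4m+3)^4 + 2(4m+3)^3 - (4m+3)^2 - 2(4m+3) + 4 = 256m^4 + 896m^3 + 1136m^2 + 616m + 124 = 4(64m^4 + 224m^3 + 284m^2 + 154m + 31).

4(64m^4 + 224m^3 + 284m^2 + 154m + 31)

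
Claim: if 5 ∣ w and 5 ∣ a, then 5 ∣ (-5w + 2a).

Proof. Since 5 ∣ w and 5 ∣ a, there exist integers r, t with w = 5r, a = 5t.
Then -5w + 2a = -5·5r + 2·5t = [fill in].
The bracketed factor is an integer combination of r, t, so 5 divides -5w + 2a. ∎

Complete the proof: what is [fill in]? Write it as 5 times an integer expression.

5(-5r + 2t)

Pull the common 5 out of every term: -5·5r + 2·5t = 5(-5r + 2t).
-5r + 2t is an integer, which exhibits the divisibility.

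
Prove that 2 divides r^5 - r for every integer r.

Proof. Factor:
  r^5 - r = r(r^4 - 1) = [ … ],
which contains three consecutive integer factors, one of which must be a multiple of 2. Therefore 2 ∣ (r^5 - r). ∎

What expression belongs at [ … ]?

(r - 1)r(r + 1)(r^2 + 1)

r^4 - 1 = (r^2 - 1)(r^2 + 1), and r^2 - 1 = (r-1)(r+1).
So r(r^4 - 1) = (r - 1)r(r + 1)(r^2 + 1).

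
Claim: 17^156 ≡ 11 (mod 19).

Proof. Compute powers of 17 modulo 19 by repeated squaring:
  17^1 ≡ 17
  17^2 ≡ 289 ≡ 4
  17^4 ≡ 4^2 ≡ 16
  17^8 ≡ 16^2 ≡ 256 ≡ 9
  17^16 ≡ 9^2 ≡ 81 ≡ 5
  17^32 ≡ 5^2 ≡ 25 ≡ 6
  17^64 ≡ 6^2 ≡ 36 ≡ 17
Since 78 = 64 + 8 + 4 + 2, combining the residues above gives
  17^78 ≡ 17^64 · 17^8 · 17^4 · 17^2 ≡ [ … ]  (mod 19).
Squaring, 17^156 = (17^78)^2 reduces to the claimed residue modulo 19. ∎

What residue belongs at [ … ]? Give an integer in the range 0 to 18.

7

17^64 · 17^8 · 17^4 · 17^2 ≡ 17 · 9 · 16 · 4 = 9792.
9792 mod 19 = 7, so 17^78 ≡ 7 (mod 19).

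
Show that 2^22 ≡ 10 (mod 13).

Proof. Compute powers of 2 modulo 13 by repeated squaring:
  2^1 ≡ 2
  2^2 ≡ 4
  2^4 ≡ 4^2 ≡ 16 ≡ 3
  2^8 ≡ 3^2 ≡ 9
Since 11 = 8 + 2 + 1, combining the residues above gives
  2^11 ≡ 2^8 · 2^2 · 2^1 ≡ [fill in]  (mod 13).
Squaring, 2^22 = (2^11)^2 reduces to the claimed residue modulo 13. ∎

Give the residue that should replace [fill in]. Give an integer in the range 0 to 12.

7

Multiply the listed residues: 9 · 4 · 2 = 36 → 72.
Reducing modulo 13: 72 = 5·13 + 7, so 2^11 ≡ 7.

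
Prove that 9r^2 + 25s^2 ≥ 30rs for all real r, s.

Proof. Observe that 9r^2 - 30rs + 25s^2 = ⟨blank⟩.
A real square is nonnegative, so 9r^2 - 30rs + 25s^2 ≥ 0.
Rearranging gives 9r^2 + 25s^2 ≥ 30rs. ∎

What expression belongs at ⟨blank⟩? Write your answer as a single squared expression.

(3r - 5s)^2

The leading and trailing coefficients are 3^2 and 5^2, and 30 = 2·3·5, so the trinomial is (3r - 5s)^2.
Hence 9r^2 - 30rs + 25s^2 ≥ 0.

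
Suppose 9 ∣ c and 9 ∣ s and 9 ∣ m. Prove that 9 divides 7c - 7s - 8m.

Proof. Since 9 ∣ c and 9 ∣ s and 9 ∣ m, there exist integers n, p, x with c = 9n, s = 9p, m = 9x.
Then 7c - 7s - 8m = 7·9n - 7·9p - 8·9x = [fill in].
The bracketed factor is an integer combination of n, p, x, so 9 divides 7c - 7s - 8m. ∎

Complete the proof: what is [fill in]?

9(7n - 7p - 8x)

Pull the common 9 out of every term: 7·9n - 7·9p - 8·9x = 9(7n - 7p - 8x).
7n - 7p - 8x is an integer, which exhibits the divisibility.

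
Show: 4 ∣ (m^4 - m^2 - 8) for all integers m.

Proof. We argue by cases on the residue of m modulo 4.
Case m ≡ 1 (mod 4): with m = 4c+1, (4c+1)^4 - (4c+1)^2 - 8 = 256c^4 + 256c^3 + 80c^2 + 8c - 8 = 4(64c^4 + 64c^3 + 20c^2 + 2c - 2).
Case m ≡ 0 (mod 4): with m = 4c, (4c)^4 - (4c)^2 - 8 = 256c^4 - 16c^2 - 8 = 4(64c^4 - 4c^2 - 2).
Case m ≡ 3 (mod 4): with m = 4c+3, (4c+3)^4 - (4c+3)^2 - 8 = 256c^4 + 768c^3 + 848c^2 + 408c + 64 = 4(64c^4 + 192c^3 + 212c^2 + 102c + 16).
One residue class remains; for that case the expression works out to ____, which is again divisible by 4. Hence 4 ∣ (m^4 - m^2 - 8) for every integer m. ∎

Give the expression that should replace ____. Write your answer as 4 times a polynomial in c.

4(64c^4 + 128c^3 + 92c^2 + 28c + 1)

The residues treated are {1, 0, 3}, so the missing case is m ≡ 2 (mod 4); write m = 4c+2.
Then (4c+2)^4 - (4c+2)^2 - 8 = 256c^4 + 512c^3 + 368c^2 + 112c + 4 = 4(64c^4 + 128c^3 + 92c^2 + 28c + 1).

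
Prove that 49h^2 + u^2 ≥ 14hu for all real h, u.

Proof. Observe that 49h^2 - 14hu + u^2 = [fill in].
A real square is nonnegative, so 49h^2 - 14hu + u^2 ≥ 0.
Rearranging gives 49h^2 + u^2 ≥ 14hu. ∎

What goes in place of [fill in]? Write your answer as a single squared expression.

(7h - u)^2

49h^2 - 14hu + u^2 is a perfect-square trinomial: the outer terms are (7h)^2 and (u)^2, and the cross term is -2·7h·u.
So 49h^2 - 14hu + u^2 = (7h - u)^2 ≥ 0.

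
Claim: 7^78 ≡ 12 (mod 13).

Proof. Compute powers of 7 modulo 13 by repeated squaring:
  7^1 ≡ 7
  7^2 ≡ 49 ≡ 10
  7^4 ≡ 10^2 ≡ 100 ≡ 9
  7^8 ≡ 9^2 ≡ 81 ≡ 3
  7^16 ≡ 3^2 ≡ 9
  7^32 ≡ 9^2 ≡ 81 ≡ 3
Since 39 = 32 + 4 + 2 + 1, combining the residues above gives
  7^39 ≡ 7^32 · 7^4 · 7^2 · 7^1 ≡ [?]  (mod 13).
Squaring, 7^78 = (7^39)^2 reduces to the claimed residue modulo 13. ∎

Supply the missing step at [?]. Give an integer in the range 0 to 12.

5

Multiply the listed residues: 3 · 9 · 10 · 7 = 27 → 270 → 1890.
Reducing modulo 13: 1890 = 145·13 + 5, so 7^39 ≡ 5.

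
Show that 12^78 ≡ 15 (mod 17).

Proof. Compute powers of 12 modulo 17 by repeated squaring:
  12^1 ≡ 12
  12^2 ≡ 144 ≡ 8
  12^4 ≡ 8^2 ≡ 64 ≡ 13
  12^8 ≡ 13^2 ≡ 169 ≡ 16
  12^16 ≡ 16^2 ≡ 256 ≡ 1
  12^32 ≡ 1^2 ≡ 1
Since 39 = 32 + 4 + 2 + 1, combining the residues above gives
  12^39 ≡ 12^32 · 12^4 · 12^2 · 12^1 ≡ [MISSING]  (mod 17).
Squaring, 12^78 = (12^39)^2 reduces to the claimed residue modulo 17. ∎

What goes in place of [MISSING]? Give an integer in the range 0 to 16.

Multiply the listed residues: 1 · 13 · 8 · 12 = 13 → 104 → 1248.
Reducing modulo 17: 1248 = 73·17 + 7, so 12^39 ≡ 7.

7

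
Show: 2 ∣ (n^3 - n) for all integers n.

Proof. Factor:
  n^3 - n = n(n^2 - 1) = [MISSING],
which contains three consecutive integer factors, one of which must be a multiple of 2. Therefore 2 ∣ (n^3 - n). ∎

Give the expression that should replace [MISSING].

(n - 1)n(n + 1)

n(n^2 - 1) = n(n - 1)(n + 1) = (n - 1)n(n + 1).
These three factors are consecutive integers, so their product is divisible by 2.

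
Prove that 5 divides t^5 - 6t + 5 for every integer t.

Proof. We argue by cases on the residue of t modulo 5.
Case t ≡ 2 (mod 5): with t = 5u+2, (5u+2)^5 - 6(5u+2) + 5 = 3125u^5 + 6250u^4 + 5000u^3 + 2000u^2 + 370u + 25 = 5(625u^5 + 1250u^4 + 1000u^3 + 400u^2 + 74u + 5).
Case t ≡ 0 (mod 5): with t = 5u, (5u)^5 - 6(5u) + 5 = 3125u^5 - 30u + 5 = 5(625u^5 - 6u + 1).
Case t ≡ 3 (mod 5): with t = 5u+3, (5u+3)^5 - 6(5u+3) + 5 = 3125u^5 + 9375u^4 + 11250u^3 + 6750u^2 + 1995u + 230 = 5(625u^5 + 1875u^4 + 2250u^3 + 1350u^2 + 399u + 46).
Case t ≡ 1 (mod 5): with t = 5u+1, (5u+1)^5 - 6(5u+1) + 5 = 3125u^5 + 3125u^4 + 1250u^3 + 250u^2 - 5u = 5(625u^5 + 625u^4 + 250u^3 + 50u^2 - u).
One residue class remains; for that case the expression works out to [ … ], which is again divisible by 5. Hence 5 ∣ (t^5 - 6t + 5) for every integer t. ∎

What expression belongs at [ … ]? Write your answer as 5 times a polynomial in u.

5(625u^5 + 2500u^4 + 4000u^3 + 3200u^2 + 1274u + 201)

The residues treated are {2, 0, 3, 1}, so the missing case is t ≡ 4 (mod 5); write t = 5u+4.
Then (5u+4)^5 - 6(5u+4) + 5 = 3125u^5 + 12500u^4 + 20000u^3 + 16000u^2 + 6370u + 1005 = 5(625u^5 + 2500u^4 + 4000u^3 + 3200u^2 + 1274u + 201).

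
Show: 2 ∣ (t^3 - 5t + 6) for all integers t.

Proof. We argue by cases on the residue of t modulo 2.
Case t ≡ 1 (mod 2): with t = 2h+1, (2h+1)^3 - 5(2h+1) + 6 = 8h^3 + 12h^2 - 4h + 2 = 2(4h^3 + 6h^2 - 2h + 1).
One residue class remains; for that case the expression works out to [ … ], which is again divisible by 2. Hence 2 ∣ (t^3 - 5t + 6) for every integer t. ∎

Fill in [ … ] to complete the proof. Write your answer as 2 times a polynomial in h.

2(4h^3 - 5h + 3)

Only t ≡ 0 (mod 2) is unaccounted for. Put t = 2h:
(2h)^3 - 5(2h) + 6 expands to 8h^3 - 10h + 6,
and factoring out 2 leaves 2(4h^3 - 5h + 3).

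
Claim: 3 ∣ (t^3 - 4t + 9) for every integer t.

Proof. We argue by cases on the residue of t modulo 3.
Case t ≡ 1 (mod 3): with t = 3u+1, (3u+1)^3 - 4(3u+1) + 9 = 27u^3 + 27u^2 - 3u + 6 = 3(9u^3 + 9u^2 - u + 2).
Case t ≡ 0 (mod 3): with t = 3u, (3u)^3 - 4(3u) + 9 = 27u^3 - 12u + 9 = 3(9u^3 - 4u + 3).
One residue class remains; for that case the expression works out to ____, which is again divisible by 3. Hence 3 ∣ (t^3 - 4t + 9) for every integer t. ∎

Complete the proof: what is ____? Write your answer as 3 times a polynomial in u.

3(9u^3 + 18u^2 + 8u + 3)

The residues treated are {1, 0}, so the missing case is t ≡ 2 (mod 3); write t = 3u+2.
Then (3u+2)^3 - 4(3u+2) + 9 = 27u^3 + 54u^2 + 24u + 9 = 3(9u^3 + 18u^2 + 8u + 3).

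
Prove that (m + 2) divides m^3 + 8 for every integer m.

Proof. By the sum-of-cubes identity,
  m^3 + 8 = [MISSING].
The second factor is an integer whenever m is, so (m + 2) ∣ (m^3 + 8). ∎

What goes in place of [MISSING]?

a^3 + b^3 = (a + b)(a^2 - ab + b^2). With a = m, b = 2:
m^3 + 8 = (m + 2)(m^2 - 2m + 4).

(m + 2)(m^2 - 2m + 4)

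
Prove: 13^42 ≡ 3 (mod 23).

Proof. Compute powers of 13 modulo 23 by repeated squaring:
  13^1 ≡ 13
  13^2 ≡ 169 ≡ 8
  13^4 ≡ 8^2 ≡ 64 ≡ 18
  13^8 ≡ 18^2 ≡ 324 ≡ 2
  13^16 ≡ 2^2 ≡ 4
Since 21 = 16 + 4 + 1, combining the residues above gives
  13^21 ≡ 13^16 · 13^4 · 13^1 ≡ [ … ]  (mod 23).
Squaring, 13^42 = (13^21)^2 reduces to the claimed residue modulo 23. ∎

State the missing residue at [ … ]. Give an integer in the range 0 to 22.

13^16 · 13^4 · 13^1 ≡ 4 · 18 · 13 = 936.
936 mod 23 = 16, so 13^21 ≡ 16 (mod 23).

16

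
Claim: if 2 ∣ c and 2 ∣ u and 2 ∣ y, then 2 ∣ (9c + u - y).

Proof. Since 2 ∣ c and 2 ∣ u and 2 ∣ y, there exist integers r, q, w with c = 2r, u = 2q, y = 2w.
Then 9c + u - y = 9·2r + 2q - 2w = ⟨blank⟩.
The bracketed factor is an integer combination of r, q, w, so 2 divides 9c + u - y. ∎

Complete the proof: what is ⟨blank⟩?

Pull the common 2 out of every term: 9·2r + 2q - 2w = 2(q + 9r - w).
q + 9r - w is an integer, which exhibits the divisibility.

2(q + 9r - w)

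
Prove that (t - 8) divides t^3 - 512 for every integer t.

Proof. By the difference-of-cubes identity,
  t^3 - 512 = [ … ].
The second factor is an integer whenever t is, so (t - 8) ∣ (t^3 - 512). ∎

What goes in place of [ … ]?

Polynomial division of t^3 - 512 by t - 8 leaves remainder 0 and quotient t^2 + 8t + 64.
Hence t^3 - 512 = (t - 8)(t^2 + 8t + 64).

(t - 8)(t^2 + 8t + 64)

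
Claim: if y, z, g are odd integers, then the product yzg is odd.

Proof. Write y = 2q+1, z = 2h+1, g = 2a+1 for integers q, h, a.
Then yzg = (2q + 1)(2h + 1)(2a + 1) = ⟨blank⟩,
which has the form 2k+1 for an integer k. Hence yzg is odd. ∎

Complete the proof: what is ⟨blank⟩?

(2q + 1)(2h + 1)(2a + 1) = 8ahq + 4ah + 4aq + 2a + 4hq + 2h + 2q + 1
= 2(4ahq + 2ah + 2aq + a + 2hq + h + q) + 1.
Since 4ahq + 2ah + 2aq + a + 2hq + h + q is an integer, the product is of the form 2k+1 for an integer k.

2(4ahq + 2ah + 2aq + a + 2hq + h + q) + 1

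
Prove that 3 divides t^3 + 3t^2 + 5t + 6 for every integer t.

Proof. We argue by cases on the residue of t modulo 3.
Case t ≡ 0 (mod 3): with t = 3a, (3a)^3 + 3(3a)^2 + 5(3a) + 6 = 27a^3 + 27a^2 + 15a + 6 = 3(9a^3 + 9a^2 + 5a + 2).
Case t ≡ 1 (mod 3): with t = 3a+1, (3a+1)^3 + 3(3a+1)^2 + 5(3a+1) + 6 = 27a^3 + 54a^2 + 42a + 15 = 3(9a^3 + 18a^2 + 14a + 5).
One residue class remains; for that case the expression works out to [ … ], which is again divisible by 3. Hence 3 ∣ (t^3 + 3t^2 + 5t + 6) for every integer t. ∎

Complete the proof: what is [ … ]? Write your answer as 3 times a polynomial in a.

The residues treated are {0, 1}, so the missing case is t ≡ 2 (mod 3); write t = 3a+2.
Then (3a+2)^3 + 3(3a+2)^2 + 5(3a+2) + 6 = 27a^3 + 81a^2 + 87a + 36 = 3(9a^3 + 27a^2 + 29a + 12).

3(9a^3 + 27a^2 + 29a + 12)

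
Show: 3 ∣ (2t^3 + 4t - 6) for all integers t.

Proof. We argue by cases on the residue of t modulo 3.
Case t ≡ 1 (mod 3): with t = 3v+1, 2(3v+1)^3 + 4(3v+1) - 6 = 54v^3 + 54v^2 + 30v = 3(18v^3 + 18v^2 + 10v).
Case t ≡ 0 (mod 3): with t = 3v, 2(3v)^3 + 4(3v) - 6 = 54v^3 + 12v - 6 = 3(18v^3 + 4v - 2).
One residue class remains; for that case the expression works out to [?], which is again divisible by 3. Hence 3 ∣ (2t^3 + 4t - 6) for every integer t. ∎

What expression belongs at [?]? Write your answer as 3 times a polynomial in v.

Only t ≡ 2 (mod 3) is unaccounted for. Put t = 3v+2:
2(3v+2)^3 + 4(3v+2) - 6 expands to 54v^3 + 108v^2 + 84v + 18,
and factoring out 3 leaves 3(18v^3 + 36v^2 + 28v + 6).

3(18v^3 + 36v^2 + 28v + 6)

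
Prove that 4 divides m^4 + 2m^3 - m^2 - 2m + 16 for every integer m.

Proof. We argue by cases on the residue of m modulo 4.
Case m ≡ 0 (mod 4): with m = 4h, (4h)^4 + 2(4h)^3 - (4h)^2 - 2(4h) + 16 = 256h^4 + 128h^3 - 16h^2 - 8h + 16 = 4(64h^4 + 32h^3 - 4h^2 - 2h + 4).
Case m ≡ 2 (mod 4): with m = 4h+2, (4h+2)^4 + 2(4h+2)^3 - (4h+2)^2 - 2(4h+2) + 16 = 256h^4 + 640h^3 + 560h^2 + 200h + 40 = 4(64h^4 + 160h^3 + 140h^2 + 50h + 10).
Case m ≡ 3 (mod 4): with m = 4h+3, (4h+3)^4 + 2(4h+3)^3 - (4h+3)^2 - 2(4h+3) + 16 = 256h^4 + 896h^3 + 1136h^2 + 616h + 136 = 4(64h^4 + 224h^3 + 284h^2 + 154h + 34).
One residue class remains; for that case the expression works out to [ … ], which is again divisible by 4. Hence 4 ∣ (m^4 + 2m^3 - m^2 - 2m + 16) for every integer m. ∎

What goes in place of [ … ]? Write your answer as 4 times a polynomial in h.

4(64h^4 + 96h^3 + 44h^2 + 6h + 4)

The residues treated are {0, 2, 3}, so the missing case is m ≡ 1 (mod 4); write m = 4h+1.
Then (4h+1)^4 + 2(4h+1)^3 - (4h+1)^2 - 2(4h+1) + 16 = 256h^4 + 384h^3 + 176h^2 + 24h + 16 = 4(64h^4 + 96h^3 + 44h^2 + 6h + 4).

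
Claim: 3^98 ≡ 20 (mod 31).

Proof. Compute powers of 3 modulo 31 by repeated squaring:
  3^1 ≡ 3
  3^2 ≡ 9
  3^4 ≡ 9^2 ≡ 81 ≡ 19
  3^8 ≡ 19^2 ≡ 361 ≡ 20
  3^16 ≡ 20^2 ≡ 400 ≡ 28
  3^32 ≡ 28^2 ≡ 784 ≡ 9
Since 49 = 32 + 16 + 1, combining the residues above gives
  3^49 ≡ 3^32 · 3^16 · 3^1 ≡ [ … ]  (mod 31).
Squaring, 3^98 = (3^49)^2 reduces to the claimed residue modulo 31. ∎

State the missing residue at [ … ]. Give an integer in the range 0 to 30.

12

Multiply the listed residues: 9 · 28 · 3 = 252 → 756.
Reducing modulo 31: 756 = 24·31 + 12, so 3^49 ≡ 12.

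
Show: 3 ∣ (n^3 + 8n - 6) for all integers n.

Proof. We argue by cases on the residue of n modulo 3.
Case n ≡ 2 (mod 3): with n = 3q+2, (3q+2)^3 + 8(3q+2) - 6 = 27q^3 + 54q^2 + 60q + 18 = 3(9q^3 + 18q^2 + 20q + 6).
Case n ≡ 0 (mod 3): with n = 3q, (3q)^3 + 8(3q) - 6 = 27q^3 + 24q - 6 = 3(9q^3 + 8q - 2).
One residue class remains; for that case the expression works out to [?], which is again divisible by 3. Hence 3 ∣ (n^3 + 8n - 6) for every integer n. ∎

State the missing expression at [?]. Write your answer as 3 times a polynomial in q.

3(9q^3 + 9q^2 + 11q + 1)

The residues treated are {2, 0}, so the missing case is n ≡ 1 (mod 3); write n = 3q+1.
Then (3q+1)^3 + 8(3q+1) - 6 = 27q^3 + 27q^2 + 33q + 3 = 3(9q^3 + 9q^2 + 11q + 1).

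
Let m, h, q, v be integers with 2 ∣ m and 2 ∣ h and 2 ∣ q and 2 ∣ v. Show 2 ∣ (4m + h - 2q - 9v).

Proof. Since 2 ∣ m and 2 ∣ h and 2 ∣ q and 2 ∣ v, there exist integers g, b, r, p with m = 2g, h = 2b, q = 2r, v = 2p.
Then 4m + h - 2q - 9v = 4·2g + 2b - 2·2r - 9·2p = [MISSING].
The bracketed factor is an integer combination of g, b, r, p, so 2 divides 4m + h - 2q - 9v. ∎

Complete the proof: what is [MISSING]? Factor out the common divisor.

Each term has a factor of 2: 4·2g + 2b - 2·2r - 9·2p = 2·(b + 4g - 9p - 2r).
Since b + 4g - 9p - 2r is an integer, 2 ∣ (4m + h - 2q - 9v).

2(b + 4g - 9p - 2r)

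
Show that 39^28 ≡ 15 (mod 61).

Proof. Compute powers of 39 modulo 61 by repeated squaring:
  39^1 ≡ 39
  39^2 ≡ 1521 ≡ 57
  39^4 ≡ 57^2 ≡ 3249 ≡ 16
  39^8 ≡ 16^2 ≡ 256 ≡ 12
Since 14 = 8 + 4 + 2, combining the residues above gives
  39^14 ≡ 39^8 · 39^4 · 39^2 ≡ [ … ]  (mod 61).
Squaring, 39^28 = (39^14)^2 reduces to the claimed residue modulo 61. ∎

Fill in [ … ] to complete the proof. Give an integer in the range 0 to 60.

25

39^8 · 39^4 · 39^2 ≡ 12 · 16 · 57 = 10944.
10944 mod 61 = 25, so 39^14 ≡ 25 (mod 61).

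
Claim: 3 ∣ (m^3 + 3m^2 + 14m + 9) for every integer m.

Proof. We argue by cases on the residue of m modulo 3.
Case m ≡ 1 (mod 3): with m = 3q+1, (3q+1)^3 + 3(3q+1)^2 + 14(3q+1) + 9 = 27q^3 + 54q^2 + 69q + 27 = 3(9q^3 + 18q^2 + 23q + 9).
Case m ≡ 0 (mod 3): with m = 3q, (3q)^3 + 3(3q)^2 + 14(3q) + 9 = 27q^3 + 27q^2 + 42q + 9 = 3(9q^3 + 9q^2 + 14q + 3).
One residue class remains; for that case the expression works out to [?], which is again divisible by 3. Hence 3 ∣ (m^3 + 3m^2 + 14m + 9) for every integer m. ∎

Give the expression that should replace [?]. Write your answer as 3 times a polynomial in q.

Only m ≡ 2 (mod 3) is unaccounted for. Put m = 3q+2:
(3q+2)^3 + 3(3q+2)^2 + 14(3q+2) + 9 expands to 27q^3 + 81q^2 + 114q + 57,
and factoring out 3 leaves 3(9q^3 + 27q^2 + 38q + 19).

3(9q^3 + 27q^2 + 38q + 19)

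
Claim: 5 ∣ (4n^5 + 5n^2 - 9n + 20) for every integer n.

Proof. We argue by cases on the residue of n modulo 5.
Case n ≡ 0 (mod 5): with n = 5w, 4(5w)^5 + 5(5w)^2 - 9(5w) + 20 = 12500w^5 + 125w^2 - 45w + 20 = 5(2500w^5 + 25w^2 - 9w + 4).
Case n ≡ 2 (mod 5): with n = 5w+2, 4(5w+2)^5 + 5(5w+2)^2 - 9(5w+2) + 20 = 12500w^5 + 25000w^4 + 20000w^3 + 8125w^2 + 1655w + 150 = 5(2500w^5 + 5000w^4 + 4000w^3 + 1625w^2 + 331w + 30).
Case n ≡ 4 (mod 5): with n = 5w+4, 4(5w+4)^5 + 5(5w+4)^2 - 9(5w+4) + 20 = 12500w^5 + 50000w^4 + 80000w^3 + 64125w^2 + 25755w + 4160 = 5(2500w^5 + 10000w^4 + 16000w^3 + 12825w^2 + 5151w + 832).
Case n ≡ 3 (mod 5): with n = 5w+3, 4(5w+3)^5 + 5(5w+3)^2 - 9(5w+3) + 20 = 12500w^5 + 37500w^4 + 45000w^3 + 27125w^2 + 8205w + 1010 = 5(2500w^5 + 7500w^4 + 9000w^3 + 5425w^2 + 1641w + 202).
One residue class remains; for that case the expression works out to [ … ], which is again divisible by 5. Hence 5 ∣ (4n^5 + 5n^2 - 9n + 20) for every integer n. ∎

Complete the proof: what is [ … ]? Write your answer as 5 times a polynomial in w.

The residues treated are {0, 2, 4, 3}, so the missing case is n ≡ 1 (mod 5); write n = 5w+1.
Then 4(5w+1)^5 + 5(5w+1)^2 - 9(5w+1) + 20 = 12500w^5 + 12500w^4 + 5000w^3 + 1125w^2 + 105w + 20 = 5(2500w^5 + 2500w^4 + 1000w^3 + 225w^2 + 21w + 4).

5(2500w^5 + 2500w^4 + 1000w^3 + 225w^2 + 21w + 4)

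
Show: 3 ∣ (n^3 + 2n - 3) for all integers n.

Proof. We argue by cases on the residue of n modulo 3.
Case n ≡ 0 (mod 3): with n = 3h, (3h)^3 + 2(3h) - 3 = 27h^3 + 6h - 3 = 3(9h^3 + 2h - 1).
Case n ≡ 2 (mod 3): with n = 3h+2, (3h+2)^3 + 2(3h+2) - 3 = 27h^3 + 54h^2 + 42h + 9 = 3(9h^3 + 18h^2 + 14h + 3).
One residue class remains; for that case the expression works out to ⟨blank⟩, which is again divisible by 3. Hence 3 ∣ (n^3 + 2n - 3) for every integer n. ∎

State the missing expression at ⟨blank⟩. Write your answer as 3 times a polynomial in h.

3(9h^3 + 9h^2 + 5h)

Only n ≡ 1 (mod 3) is unaccounted for. Put n = 3h+1:
(3h+1)^3 + 2(3h+1) - 3 expands to 27h^3 + 27h^2 + 15h,
and factoring out 3 leaves 3(9h^3 + 9h^2 + 5h).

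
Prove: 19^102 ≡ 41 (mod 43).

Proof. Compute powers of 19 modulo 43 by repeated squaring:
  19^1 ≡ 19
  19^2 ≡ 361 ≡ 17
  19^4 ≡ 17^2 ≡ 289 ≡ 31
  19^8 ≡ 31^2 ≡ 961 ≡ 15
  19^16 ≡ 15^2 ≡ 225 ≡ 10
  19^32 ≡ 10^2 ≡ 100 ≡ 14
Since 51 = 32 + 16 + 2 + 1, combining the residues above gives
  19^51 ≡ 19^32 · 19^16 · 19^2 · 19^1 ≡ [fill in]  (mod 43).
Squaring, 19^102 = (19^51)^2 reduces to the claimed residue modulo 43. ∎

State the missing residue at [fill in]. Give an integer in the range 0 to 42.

19^32 · 19^16 · 19^2 · 19^1 ≡ 14 · 10 · 17 · 19 = 45220.
45220 mod 43 = 27, so 19^51 ≡ 27 (mod 43).

27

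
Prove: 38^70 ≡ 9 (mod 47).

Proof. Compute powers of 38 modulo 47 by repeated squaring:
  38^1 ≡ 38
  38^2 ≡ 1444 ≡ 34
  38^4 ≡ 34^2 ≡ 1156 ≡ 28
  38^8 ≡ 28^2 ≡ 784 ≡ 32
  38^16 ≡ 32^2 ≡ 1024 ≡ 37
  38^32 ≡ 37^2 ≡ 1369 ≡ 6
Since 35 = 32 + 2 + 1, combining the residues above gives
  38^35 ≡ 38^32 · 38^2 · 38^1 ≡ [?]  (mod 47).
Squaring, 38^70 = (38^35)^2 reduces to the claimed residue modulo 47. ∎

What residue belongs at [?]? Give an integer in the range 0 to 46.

38^32 · 38^2 · 38^1 ≡ 6 · 34 · 38 = 7752.
7752 mod 47 = 44, so 38^35 ≡ 44 (mod 47).

44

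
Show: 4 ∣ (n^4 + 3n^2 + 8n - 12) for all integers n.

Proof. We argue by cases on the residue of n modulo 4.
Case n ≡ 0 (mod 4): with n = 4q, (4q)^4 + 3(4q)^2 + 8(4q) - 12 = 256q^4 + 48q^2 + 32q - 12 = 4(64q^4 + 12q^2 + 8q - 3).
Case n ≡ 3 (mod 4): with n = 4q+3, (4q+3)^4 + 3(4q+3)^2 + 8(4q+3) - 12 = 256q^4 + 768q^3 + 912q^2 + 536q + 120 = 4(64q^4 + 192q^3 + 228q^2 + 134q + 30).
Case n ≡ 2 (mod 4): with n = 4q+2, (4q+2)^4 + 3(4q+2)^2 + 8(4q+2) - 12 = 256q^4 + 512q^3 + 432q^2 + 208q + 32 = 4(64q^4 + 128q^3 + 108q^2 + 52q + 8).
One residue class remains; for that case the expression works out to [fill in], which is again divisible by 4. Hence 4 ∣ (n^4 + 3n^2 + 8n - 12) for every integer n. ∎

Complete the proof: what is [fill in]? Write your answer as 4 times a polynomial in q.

4(64q^4 + 64q^3 + 36q^2 + 18q)

The residues treated are {0, 3, 2}, so the missing case is n ≡ 1 (mod 4); write n = 4q+1.
Then (4q+1)^4 + 3(4q+1)^2 + 8(4q+1) - 12 = 256q^4 + 256q^3 + 144q^2 + 72q = 4(64q^4 + 64q^3 + 36q^2 + 18q).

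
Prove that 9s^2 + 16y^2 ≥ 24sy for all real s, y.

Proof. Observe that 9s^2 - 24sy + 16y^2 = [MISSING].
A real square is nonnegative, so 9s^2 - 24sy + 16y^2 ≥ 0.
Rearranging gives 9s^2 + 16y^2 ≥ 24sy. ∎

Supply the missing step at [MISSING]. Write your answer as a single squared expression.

The leading and trailing coefficients are 3^2 and 4^2, and 24 = 2·3·4, so the trinomial is (3s - 4y)^2.
Hence 9s^2 - 24sy + 16y^2 ≥ 0.

(3s - 4y)^2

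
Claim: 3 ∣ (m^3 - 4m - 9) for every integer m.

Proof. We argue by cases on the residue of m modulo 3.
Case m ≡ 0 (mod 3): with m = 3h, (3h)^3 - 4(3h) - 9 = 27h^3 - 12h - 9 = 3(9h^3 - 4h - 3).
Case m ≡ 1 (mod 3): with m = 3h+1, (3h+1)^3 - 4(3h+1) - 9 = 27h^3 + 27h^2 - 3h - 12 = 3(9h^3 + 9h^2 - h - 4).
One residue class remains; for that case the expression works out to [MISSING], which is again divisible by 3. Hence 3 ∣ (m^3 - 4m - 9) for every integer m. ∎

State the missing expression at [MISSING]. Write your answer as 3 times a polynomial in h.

3(9h^3 + 18h^2 + 8h - 3)

The residues treated are {0, 1}, so the missing case is m ≡ 2 (mod 3); write m = 3h+2.
Then (3h+2)^3 - 4(3h+2) - 9 = 27h^3 + 54h^2 + 24h - 9 = 3(9h^3 + 18h^2 + 8h - 3).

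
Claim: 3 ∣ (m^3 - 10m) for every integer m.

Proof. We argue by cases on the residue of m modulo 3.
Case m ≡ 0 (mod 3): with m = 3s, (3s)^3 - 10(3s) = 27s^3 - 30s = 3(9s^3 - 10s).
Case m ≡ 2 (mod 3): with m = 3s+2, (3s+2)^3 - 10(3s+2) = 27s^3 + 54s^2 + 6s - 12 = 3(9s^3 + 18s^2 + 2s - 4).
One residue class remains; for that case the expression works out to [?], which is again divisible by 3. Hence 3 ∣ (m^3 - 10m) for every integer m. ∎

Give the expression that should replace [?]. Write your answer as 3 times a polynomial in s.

Only m ≡ 1 (mod 3) is unaccounted for. Put m = 3s+1:
(3s+1)^3 - 10(3s+1) expands to 27s^3 + 27s^2 - 21s - 9,
and factoring out 3 leaves 3(9s^3 + 9s^2 - 7s - 3).

3(9s^3 + 9s^2 - 7s - 3)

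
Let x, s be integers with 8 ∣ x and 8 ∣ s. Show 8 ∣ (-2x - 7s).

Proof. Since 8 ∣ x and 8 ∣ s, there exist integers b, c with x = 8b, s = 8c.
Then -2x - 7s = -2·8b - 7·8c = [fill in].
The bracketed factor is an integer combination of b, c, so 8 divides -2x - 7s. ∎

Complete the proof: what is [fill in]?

Pull the common 8 out of every term: -2·8b - 7·8c = 8(-2b - 7c).
-2b - 7c is an integer, which exhibits the divisibility.

8(-2b - 7c)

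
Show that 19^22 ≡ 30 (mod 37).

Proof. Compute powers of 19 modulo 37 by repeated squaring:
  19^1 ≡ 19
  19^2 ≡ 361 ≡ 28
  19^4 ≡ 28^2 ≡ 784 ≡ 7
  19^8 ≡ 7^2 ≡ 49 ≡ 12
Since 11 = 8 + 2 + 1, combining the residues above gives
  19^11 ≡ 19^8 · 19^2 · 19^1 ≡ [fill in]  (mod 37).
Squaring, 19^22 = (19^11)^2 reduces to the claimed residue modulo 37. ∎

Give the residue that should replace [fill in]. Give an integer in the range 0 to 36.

20

Multiply the listed residues: 12 · 28 · 19 = 336 → 6384.
Reducing modulo 37: 6384 = 172·37 + 20, so 19^11 ≡ 20.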